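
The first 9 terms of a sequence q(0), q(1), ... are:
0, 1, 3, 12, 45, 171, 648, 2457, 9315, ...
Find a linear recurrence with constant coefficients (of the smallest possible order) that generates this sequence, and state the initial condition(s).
Look for the lowest-order linear relation among consecutive terms.
Observation: q(n) - 3·q(n-1) - (3)·q(n-2) = 0 holds for the shown terms, and no order-1 relation q(n) = α·q(n-1) + β fits.
Check at n=3: 3·3 + (3)·1 = 12. ✓

q(n) = 3q(n-1) + 3q(n-2), q(0) = 0, q(1) = 1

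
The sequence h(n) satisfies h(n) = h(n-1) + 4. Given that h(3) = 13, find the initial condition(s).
h(3) = h(0) + 3·4, so h(0) = 13 - 12 = 1.

h(0) = 1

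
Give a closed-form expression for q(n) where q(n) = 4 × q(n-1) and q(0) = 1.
Recurrence: q(n) = 4 × q(n-1), initial: q(0) = 1.
Each term is 4 times the previous, so this is geometric with ratio 4. After n steps: q(n) = q(0)·4ⁿ = 4ⁿ.

q(n) = 4ⁿ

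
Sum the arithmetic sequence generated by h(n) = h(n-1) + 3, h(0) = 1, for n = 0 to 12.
Computing the sequence terms: 1, 4, 7, 10, 13, 16, 19, 22, 25, 28, 31, 34, 37
Adding these values together:

247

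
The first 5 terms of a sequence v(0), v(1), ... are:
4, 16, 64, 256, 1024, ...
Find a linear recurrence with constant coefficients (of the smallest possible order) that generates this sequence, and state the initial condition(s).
Look for the lowest-order linear relation among consecutive terms.
Observation: each term is 4× the previous.
Check at n=2: 4·16 = 64. ✓

v(n) = 4 × v(n-1), v(0) = 4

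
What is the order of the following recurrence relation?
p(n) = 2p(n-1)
The order is the largest lag k for which p(n-k) appears. Here the deepest term is p(n-1), so the order is 1.

Order 1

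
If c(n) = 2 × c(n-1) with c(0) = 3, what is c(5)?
Computing step by step:
c(0) = 3
c(1) = 2 × 3 = 6
c(2) = 2 × 6 = 12
c(3) = 2 × 12 = 24
c(4) = 2 × 24 = 48
c(5) = 2 × 48 = 96

96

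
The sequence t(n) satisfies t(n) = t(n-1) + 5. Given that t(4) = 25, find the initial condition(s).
t(4) = t(0) + 4·5, so t(0) = 25 - 20 = 5.

t(0) = 5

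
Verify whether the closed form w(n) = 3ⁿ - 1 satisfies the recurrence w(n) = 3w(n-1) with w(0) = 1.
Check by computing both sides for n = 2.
From the recurrence with w(0) = 1:
  w(0) = 1, w(1) = 3, w(2) = 9
  so the recurrence gives w(2) = 9.
From the proposed closed form w(n) = 3ⁿ - 1:
  w(2) = 8.
The recurrence gives 9 but the closed form gives 8, so the closed form does not satisfy the recurrence.

No, the closed form is incorrect.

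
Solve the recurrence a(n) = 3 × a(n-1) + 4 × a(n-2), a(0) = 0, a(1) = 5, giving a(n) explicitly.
Recurrence: a(n) = 3 × a(n-1) + 4 × a(n-2), initial: a(0) = 0, a(1) = 5.
Characteristic equation: r² - 3r - 4 = 0, which factors as (r - 4)(r + 1) = 0, so r = 4, -1. General solution a(n) = A·4ⁿ + B·(-1)ⁿ. From a(0) = 0: A + B = 0. From a(1) = 5: 4A - 1B = 5. Solving gives A = 1, B = -1.

a(n) = 4ⁿ - (-1)ⁿ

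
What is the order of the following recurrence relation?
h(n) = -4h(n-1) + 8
The order is the largest lag k for which h(n-k) appears. Here the deepest term is h(n-1) (the 8 term is non-homogeneous and does not affect the order), so the order is 1.

Order 1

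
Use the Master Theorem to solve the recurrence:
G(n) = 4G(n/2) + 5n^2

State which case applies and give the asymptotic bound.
Master Theorem template: G(n) = a·G(n/b) + f(n).
Here: a=4, b=2, f(n)=5n^2
Compute log_b(a) = log_2(4) = 2.
f(n) = 5n^2 = Θ(n^2). Case 2: G(n) = Θ(n^2 log n).

Case 2: G(n) = Θ(n^2 log n)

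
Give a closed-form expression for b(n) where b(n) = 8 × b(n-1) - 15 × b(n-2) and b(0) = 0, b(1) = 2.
Recurrence: b(n) = 8 × b(n-1) - 15 × b(n-2), initial: b(0) = 0, b(1) = 2.
Characteristic equation: r² - 8r + 15 = 0, which factors as (r - 5)(r - 3) = 0, so r = 5, 3. General solution b(n) = A·5ⁿ + B·3ⁿ. From b(0) = 0: A + B = 0. From b(1) = 2: 5A + 3B = 2. Solving gives A = 1, B = -1.

b(n) = 5ⁿ - 3ⁿ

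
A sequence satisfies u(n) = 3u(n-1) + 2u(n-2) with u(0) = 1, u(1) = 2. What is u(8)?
Computing the sequence terms:
1, 2, 8, 28, 100, 356, 1268, 4516, 16084

16084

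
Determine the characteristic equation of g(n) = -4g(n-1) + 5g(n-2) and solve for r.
Substitute g(n) = rⁿ and divide through by rⁿ⁻²: r² + 4r - 5 = 0
Factor: (r + 5)(r - 1) = 0, so r = -5, 1.
General solution: g(n) = A·(-5)ⁿ + B·1ⁿ

Characteristic: r² + 4r - 5 = 0, Roots: r = -5, 1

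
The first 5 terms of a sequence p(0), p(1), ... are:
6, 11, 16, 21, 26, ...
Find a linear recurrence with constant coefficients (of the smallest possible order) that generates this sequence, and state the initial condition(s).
Look for the lowest-order linear relation among consecutive terms.
Observation: consecutive differences are constant (= 5).
Check at n=2: 1·11 + 5 = 16. ✓

p(n) = p(n-1) + 5, p(0) = 6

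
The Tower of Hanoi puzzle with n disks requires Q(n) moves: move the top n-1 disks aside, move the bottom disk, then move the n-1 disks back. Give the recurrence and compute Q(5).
Moving n disks = move the top n-1 disks aside (Q(n-1) moves) + move the largest disk (1 move) + move the n-1 disks back on top (Q(n-1) moves), so Q(n) = 2Q(n-1) + 1, with Q(1) = 1 (a single disk takes one move).
First terms: 1, 3, 7, 15, 31, … — each is one less than a power of 2. Indeed Q(n) + 1 = 2(Q(n-1) + 1) with Q(1) + 1 = 2, so Q(n) + 1 = 2ⁿ and Q(n) = 2ⁿ - 1.
Hence Q(5) = 2^5 - 1 = 32 - 1 = 31.

Q(n) = 2Q(n-1) + 1, Q(1) = 1; Q(5) = 31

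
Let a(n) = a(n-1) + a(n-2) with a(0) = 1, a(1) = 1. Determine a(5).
Computing the sequence terms:
1, 1, 2, 3, 5, 8

8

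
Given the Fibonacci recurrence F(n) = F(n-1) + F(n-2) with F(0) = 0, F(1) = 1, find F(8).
Computing the sequence terms:
0, 1, 1, 2, 3, 5, 8, 13, 21

21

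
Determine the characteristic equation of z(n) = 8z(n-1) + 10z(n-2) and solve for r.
Substitute z(n) = rⁿ and divide through by rⁿ⁻²: r² - 8r - 10 = 0
Discriminant: 8² + 4·10 = 104, not a perfect square, so by the quadratic formula r = (8 ± √104)/2.
General solution: z(n) = A·r₁ⁿ + B·r₂ⁿ where r₁,r₂ = (8 ± √104)/2

Characteristic: r² - 8r - 10 = 0, Roots: r = (8 ± √104)/2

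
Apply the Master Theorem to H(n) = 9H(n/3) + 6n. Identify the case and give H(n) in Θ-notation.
Master Theorem template: H(n) = a·H(n/b) + f(n).
Here: a=9, b=3, f(n)=6n
Compute log_b(a) = log_3(9) = 2.
f(n) = 6n = O(n^(2-ε)) with ε = 1. Case 1: H(n) = Θ(n^log_b(a)) = Θ(n^2).

Case 1: H(n) = Θ(n^2)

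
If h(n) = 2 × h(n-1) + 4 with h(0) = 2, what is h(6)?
Computing step by step:
h(0) = 2
h(1) = 2 × 2 + 4 = 8
h(2) = 2 × 8 + 4 = 20
h(3) = 2 × 20 + 4 = 44
h(4) = 2 × 44 + 4 = 92
h(5) = 2 × 92 + 4 = 188
h(6) = 2 × 188 + 4 = 380

380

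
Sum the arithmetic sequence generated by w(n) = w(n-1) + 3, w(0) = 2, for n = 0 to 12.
Computing the sequence terms: 2, 5, 8, 11, 14, 17, 20, 23, 26, 29, 32, 35, 38
Adding these values together:

260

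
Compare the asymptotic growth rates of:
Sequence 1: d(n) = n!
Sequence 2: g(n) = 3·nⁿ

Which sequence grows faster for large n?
Comparing growth rates:
Growth-rate hierarchy: log n ≺ any polynomial ≺ any exponential cⁿ (c>1) ≺ n! ≺ nⁿ.
super-exponential nⁿ dominates factorial asymptotically.

g(n) grows faster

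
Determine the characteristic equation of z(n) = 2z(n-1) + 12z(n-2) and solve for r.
Substitute z(n) = rⁿ and divide through by rⁿ⁻²: r² - 2r - 12 = 0
Discriminant: 2² + 4·12 = 52, not a perfect square, so by the quadratic formula r = (2 ± √52)/2.
General solution: z(n) = A·r₁ⁿ + B·r₂ⁿ where r₁,r₂ = (2 ± √52)/2

Characteristic: r² - 2r - 12 = 0, Roots: r = (2 ± √52)/2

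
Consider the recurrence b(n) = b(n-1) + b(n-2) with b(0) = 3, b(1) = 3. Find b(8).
Computing the sequence terms:
3, 3, 6, 9, 15, 24, 39, 63, 102

102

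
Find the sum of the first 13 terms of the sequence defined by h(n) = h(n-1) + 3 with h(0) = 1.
Computing the sequence terms: 1, 4, 7, 10, 13, 16, 19, 22, 25, 28, 31, 34, 37
Adding these values together:

247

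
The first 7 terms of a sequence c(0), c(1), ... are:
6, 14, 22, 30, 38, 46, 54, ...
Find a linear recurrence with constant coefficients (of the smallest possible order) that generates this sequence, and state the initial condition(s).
Look for the lowest-order linear relation among consecutive terms.
Observation: consecutive differences are constant (= 8).
Check at n=2: 1·14 + 8 = 22. ✓

c(n) = c(n-1) + 8, c(0) = 6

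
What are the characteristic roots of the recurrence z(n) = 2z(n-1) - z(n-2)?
Substitute z(n) = rⁿ and divide through by rⁿ⁻²: r² - 2r + 1 = 0
Factor: (r - 1)² = 0, so r = 1 (double root).
General solution: z(n) = (A + Bn)·1ⁿ

Characteristic: r² - 2r + 1 = 0, Roots: r = 1 (double root)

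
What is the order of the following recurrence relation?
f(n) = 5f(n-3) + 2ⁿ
The order is the largest lag k for which f(n-k) appears. Here the deepest term is f(n-3) (the 2ⁿ term is non-homogeneous and does not affect the order), so the order is 3.

Order 3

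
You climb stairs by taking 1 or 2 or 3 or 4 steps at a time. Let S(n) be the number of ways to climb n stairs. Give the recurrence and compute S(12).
Condition on the size of the last step (1 to 4): before it there were n-1, …, n-4 stairs climbed, and these cases are disjoint, so S(n) = S(n-1) + S(n-2) + S(n-3) + S(n-4) (order-4 linear recurrence).
Initial conditions by direct count (compositions of i into parts ≤ 4): S(1) = 1; S(2) = 2; S(3) = 4; S(4) = 8.
Iterating the recurrence: S(5) = 15, S(6) = 29, S(7) = 56, S(8) = 108, S(9) = 208, S(10) = 401, S(11) = 773, S(12) = 1490.

S(n) = S(n-1) + S(n-2) + S(n-3) + S(n-4), S(1) = 1, S(2) = 2, S(3) = 4, S(4) = 8; S(12) = 1490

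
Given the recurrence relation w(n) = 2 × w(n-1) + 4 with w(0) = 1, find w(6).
Computing step by step:
w(0) = 1
w(1) = 2 × 1 + 4 = 6
w(2) = 2 × 6 + 4 = 16
w(3) = 2 × 16 + 4 = 36
w(4) = 2 × 36 + 4 = 76
w(5) = 2 × 76 + 4 = 156
w(6) = 2 × 156 + 4 = 316

316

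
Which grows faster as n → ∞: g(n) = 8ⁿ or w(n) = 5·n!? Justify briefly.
Comparing growth rates:
Growth-rate hierarchy: log n ≺ any polynomial ≺ any exponential cⁿ (c>1) ≺ n! ≺ nⁿ.
factorial dominates exponential base 8 asymptotically.

w(n) grows faster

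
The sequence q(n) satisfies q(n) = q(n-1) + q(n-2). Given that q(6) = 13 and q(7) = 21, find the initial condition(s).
Work backwards using q(k) = q(k+2) - q(k+1):
q(5) = q(7) - q(6) = 21 - 13 = 8
q(4) = q(6) - q(5) = 13 - 8 = 5
q(3) = q(5) - q(4) = 8 - 5 = 3
q(2) = q(4) - q(3) = 5 - 3 = 2
q(1) = q(3) - q(2) = 3 - 2 = 1
q(0) = q(2) - q(1) = 2 - 1 = 1

q(0) = 1, q(1) = 1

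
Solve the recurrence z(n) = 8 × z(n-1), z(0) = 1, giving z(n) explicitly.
Recurrence: z(n) = 8 × z(n-1), initial: z(0) = 1.
Each term is 8 times the previous, so this is geometric with ratio 8. After n steps: z(n) = z(0)·8ⁿ = 8ⁿ.

z(n) = 8ⁿ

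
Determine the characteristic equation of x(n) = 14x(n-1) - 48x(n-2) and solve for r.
Substitute x(n) = rⁿ and divide through by rⁿ⁻²: r² - 14r + 48 = 0
Factor: (r - 6)(r - 8) = 0, so r = 6, 8.
General solution: x(n) = A·6ⁿ + B·8ⁿ

Characteristic: r² - 14r + 48 = 0, Roots: r = 6, 8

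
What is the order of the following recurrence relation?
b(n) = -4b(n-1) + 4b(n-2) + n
The order is the largest lag k for which b(n-k) appears. Here the deepest term is b(n-2) (the n term is non-homogeneous and does not affect the order), so the order is 2.

Order 2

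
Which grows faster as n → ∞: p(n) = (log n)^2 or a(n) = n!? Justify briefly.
Comparing growth rates:
Growth-rate hierarchy: log n ≺ any polynomial ≺ any exponential cⁿ (c>1) ≺ n! ≺ nⁿ.
factorial dominates polylogarithmic (log n)^2 asymptotically.

a(n) grows faster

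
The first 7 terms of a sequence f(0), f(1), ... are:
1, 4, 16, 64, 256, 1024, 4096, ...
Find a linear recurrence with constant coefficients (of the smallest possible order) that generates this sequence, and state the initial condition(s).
Look for the lowest-order linear relation among consecutive terms.
Observation: each term is 4× the previous.
Check at n=2: 4·4 = 16. ✓

f(n) = 4 × f(n-1), f(0) = 1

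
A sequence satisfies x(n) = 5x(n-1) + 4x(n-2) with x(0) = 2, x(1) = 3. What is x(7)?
Computing the sequence terms:
2, 3, 23, 127, 727, 4143, 23623, 134687

134687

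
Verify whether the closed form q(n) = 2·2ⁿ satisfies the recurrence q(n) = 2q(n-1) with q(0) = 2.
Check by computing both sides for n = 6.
From the recurrence with q(0) = 2:
  q(0) = 2, q(1) = 4, q(2) = 8, q(3) = 16, q(4) = 32, q(5) = 64, q(6) = 128
  so the recurrence gives q(6) = 128.
From the proposed closed form q(n) = 2·2ⁿ:
  q(6) = 128.
Both sides give 128 at n = 6, and the initial condition(s) match, so the closed form is consistent.

Yes, the closed form is correct.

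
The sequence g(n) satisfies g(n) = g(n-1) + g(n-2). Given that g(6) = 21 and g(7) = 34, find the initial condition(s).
Work backwards using g(k) = g(k+2) - g(k+1):
g(5) = g(7) - g(6) = 34 - 21 = 13
g(4) = g(6) - g(5) = 21 - 13 = 8
g(3) = g(5) - g(4) = 13 - 8 = 5
g(2) = g(4) - g(3) = 8 - 5 = 3
g(1) = g(3) - g(2) = 5 - 3 = 2
g(0) = g(2) - g(1) = 3 - 2 = 1

g(0) = 1, g(1) = 2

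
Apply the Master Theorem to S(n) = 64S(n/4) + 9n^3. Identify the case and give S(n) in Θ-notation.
Master Theorem template: S(n) = a·S(n/b) + f(n).
Here: a=64, b=4, f(n)=9n^3
Compute log_b(a) = log_4(64) = 3.
f(n) = 9n^3 = Θ(n^3). Case 2: S(n) = Θ(n^3 log n).

Case 2: S(n) = Θ(n^3 log n)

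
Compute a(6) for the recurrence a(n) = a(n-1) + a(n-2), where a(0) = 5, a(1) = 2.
Computing the sequence terms:
5, 2, 7, 9, 16, 25, 41

41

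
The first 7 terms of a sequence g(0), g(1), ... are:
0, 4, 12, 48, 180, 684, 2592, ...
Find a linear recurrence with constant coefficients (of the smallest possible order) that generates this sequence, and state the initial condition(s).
Look for the lowest-order linear relation among consecutive terms.
Observation: g(n) - 3·g(n-1) - (3)·g(n-2) = 0 holds for the shown terms, and no order-1 relation g(n) = α·g(n-1) + β fits.
Check at n=3: 3·12 + (3)·4 = 48. ✓

g(n) = 3g(n-1) + 3g(n-2), g(0) = 0, g(1) = 4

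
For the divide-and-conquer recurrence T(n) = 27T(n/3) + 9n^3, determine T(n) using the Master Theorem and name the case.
Master Theorem template: T(n) = a·T(n/b) + f(n).
Here: a=27, b=3, f(n)=9n^3
Compute log_b(a) = log_3(27) = 3.
f(n) = 9n^3 = Θ(n^3). Case 2: T(n) = Θ(n^3 log n).

Case 2: T(n) = Θ(n^3 log n)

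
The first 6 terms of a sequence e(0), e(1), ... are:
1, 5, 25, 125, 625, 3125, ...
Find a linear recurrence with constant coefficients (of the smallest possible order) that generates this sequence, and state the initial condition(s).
Look for the lowest-order linear relation among consecutive terms.
Observation: each term is 5× the previous.
Check at n=2: 5·5 = 25. ✓

e(n) = 5 × e(n-1), e(0) = 1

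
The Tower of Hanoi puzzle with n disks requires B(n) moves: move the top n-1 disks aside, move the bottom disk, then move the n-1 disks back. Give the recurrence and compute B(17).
Moving n disks = move the top n-1 disks aside (B(n-1) moves) + move the largest disk (1 move) + move the n-1 disks back on top (B(n-1) moves), so B(n) = 2B(n-1) + 1, with B(1) = 1 (a single disk takes one move).
First terms: 1, 3, 7, 15, 31, 63, … — each is one less than a power of 2. Indeed B(n) + 1 = 2(B(n-1) + 1) with B(1) + 1 = 2, so B(n) + 1 = 2ⁿ and B(n) = 2ⁿ - 1.
Hence B(17) = 2^17 - 1 = 131072 - 1 = 131071.

B(n) = 2B(n-1) + 1, B(1) = 1; B(17) = 131071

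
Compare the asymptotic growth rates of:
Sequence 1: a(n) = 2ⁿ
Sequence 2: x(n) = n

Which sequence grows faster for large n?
Comparing growth rates:
Growth-rate hierarchy: log n ≺ any polynomial ≺ any exponential cⁿ (c>1) ≺ n! ≺ nⁿ.
exponential base 2 dominates polynomial degree 1 asymptotically.

a(n) grows faster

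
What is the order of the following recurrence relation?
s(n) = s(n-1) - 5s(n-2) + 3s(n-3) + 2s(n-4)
The order is the largest lag k for which s(n-k) appears. Here the deepest term is s(n-4), so the order is 4.

Order 4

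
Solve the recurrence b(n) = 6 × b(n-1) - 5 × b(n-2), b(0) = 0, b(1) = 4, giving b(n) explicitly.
Recurrence: b(n) = 6 × b(n-1) - 5 × b(n-2), initial: b(0) = 0, b(1) = 4.
Characteristic equation: r² - 6r + 5 = 0, which factors as (r - 5)(r - 1) = 0, so r = 5, 1. General solution b(n) = A·5ⁿ + B·1ⁿ. From b(0) = 0: A + B = 0. From b(1) = 4: 5A + 1B = 4. Solving gives A = 1, B = -1.

b(n) = 5ⁿ - 1ⁿ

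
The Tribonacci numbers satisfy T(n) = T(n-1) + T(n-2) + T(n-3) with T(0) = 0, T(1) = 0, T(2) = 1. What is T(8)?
Computing the sequence terms:
0, 0, 1, 1, 2, 4, 7, 13, 24

24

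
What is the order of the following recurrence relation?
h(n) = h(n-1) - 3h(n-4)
The order is the largest lag k for which h(n-k) appears. Here the deepest term is h(n-4), so the order is 4.

Order 4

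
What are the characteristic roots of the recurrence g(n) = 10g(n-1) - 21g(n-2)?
Substitute g(n) = rⁿ and divide through by rⁿ⁻²: r² - 10r + 21 = 0
Factor: (r - 7)(r - 3) = 0, so r = 7, 3.
General solution: g(n) = A·7ⁿ + B·3ⁿ

Characteristic: r² - 10r + 21 = 0, Roots: r = 7, 3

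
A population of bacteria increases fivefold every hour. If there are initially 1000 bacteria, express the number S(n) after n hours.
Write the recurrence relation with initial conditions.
Each hour multiplies the count by 5, so the count after n hours depends only on the count after n-1 hours: S(n) = 5 × S(n-1). The starting count gives S(0) = 1000.
Unrolling n times gives the closed form S(n) = 1000 × 5ⁿ.

S(n) = 5 × S(n-1), S(0) = 1000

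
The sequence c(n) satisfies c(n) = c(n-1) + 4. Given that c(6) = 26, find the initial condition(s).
c(6) = c(0) + 6·4, so c(0) = 26 - 24 = 2.

c(0) = 2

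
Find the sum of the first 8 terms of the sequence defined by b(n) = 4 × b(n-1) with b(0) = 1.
Computing the sequence terms: 1, 4, 16, 64, 256, 1024, 4096, 16384
Adding these values together:

21845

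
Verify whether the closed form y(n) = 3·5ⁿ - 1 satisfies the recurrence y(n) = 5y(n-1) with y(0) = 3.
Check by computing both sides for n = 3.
From the recurrence with y(0) = 3:
  y(0) = 3, y(1) = 15, y(2) = 75, y(3) = 375
  so the recurrence gives y(3) = 375.
From the proposed closed form y(n) = 3·5ⁿ - 1:
  y(3) = 374.
The recurrence gives 375 but the closed form gives 374, so the closed form does not satisfy the recurrence.

No, the closed form is incorrect.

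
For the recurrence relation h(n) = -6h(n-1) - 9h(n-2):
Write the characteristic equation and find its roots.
Substitute h(n) = rⁿ and divide through by rⁿ⁻²: r² + 6r + 9 = 0
Factor: (r + 3)² = 0, so r = -3 (double root).
General solution: h(n) = (A + Bn)·(-3)ⁿ

Characteristic: r² + 6r + 9 = 0, Roots: r = -3 (double root)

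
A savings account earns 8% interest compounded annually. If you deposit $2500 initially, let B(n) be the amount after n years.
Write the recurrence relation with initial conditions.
Each year the balance grows by 8%, i.e. is multiplied by 1 + 8/100 = 1.08, so B(n) = 1.08 × B(n-1). The initial deposit gives B(0) = 2500.
Unrolling gives the closed form B(n) = 2500 × (1.08)ⁿ.

B(n) = 1.08 × B(n-1), B(0) = 2500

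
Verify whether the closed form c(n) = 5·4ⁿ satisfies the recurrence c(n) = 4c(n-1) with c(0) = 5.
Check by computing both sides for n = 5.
From the recurrence with c(0) = 5:
  c(0) = 5, c(1) = 20, c(2) = 80, c(3) = 320, c(4) = 1280, c(5) = 5120
  so the recurrence gives c(5) = 5120.
From the proposed closed form c(n) = 5·4ⁿ:
  c(5) = 5120.
Both sides give 5120 at n = 5, and the initial condition(s) match, so the closed form is consistent.

Yes, the closed form is correct.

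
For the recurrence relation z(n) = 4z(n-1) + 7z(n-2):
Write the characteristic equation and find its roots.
Substitute z(n) = rⁿ and divide through by rⁿ⁻²: r² - 4r - 7 = 0
Discriminant: 4² + 4·7 = 44, not a perfect square, so by the quadratic formula r = (4 ± √44)/2.
General solution: z(n) = A·r₁ⁿ + B·r₂ⁿ where r₁,r₂ = (4 ± √44)/2

Characteristic: r² - 4r - 7 = 0, Roots: r = (4 ± √44)/2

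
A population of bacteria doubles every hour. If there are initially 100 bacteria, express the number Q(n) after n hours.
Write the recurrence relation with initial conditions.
Each hour multiplies the count by 2, so the count after n hours depends only on the count after n-1 hours: Q(n) = 2 × Q(n-1). The starting count gives Q(0) = 100.
Unrolling n times gives the closed form Q(n) = 100 × 2ⁿ.

Q(n) = 2 × Q(n-1), Q(0) = 100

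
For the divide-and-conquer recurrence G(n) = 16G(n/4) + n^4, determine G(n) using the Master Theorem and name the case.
Master Theorem template: G(n) = a·G(n/b) + f(n).
Here: a=16, b=4, f(n)=n^4
Compute log_b(a) = log_4(16) = 2.
f(n) = n^4 = Ω(n^(2+ε)) with ε = 2, and the regularity condition holds (a·f(n/b) = (a/b^4)·f(n) with a/b^4 = 4^-2 < 1). Case 3: G(n) = Θ(f(n)) = Θ(n^4).

Case 3: G(n) = Θ(n^4)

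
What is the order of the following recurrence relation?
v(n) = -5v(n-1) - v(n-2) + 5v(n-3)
The order is the largest lag k for which v(n-k) appears. Here the deepest term is v(n-3), so the order is 3.

Order 3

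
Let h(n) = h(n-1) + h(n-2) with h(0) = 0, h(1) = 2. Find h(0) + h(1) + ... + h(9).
Computing the sequence terms: 0, 2, 2, 4, 6, 10, 16, 26, 42, 68
Adding these values together:

176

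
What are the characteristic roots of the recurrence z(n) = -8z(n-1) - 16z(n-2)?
Substitute z(n) = rⁿ and divide through by rⁿ⁻²: r² + 8r + 16 = 0
Factor: (r + 4)² = 0, so r = -4 (double root).
General solution: z(n) = (A + Bn)·(-4)ⁿ

Characteristic: r² + 8r + 16 = 0, Roots: r = -4 (double root)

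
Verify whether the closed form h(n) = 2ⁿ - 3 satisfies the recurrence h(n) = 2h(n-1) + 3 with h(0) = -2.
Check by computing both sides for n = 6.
From the recurrence with h(0) = -2:
  h(0) = -2, h(1) = -1, h(2) = 1, h(3) = 5, h(4) = 13, h(5) = 29, h(6) = 61
  so the recurrence gives h(6) = 61.
From the proposed closed form h(n) = 2ⁿ - 3:
  h(6) = 61.
Both sides give 61 at n = 6, and the initial condition(s) match, so the closed form is consistent.

Yes, the closed form is correct.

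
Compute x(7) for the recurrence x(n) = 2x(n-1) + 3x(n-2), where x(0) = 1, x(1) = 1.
Computing the sequence terms:
1, 1, 5, 13, 41, 121, 365, 1093

1093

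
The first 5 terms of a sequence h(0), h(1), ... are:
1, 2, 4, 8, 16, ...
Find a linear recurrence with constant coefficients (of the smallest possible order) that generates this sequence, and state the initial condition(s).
Look for the lowest-order linear relation among consecutive terms.
Observation: each term is 2× the previous.
Check at n=2: 2·2 = 4. ✓

h(n) = 2 × h(n-1), h(0) = 1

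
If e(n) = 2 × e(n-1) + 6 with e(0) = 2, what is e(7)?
Computing step by step:
e(0) = 2
e(1) = 2 × 2 + 6 = 10
e(2) = 2 × 10 + 6 = 26
e(3) = 2 × 26 + 6 = 58
e(4) = 2 × 58 + 6 = 122
e(5) = 2 × 122 + 6 = 250
e(6) = 2 × 250 + 6 = 506
e(7) = 2 × 506 + 6 = 1018

1018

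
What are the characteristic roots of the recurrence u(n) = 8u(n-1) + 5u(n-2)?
Substitute u(n) = rⁿ and divide through by rⁿ⁻²: r² - 8r - 5 = 0
Discriminant: 8² + 4·5 = 84, not a perfect square, so by the quadratic formula r = (8 ± √84)/2.
General solution: u(n) = A·r₁ⁿ + B·r₂ⁿ where r₁,r₂ = (8 ± √84)/2

Characteristic: r² - 8r - 5 = 0, Roots: r = (8 ± √84)/2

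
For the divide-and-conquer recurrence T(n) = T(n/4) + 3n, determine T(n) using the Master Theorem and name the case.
Master Theorem template: T(n) = a·T(n/b) + f(n).
Here: a=1, b=4, f(n)=3n
Compute log_b(a) = log_4(1) = 0.
f(n) = 3n = Ω(n^(0+ε)) with ε = 1, and the regularity condition holds (a·f(n/b) = (a/b^1)·f(n) with a/b^1 = 4^-1 < 1). Case 3: T(n) = Θ(f(n)) = Θ(n).

Case 3: T(n) = Θ(n)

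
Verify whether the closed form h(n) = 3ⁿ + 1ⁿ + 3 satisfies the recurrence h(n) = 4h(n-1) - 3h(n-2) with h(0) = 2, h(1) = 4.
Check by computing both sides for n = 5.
From the recurrence with h(0) = 2, h(1) = 4:
  h(0) = 2, h(1) = 4, h(2) = 10, h(3) = 28, h(4) = 82, h(5) = 244
  so the recurrence gives h(5) = 244.
From the proposed closed form h(n) = 3ⁿ + 1ⁿ + 3:
  h(5) = 247.
The recurrence gives 244 but the closed form gives 247, so the closed form does not satisfy the recurrence.

No, the closed form is incorrect.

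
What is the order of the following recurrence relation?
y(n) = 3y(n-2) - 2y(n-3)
The order is the largest lag k for which y(n-k) appears. Here the deepest term is y(n-3), so the order is 3.

Order 3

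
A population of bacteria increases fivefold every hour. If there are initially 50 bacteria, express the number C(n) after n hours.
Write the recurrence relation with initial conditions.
Each hour multiplies the count by 5, so the count after n hours depends only on the count after n-1 hours: C(n) = 5 × C(n-1). The starting count gives C(0) = 50.
Unrolling n times gives the closed form C(n) = 50 × 5ⁿ.

C(n) = 5 × C(n-1), C(0) = 50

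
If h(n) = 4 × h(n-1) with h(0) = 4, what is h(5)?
Computing step by step:
h(0) = 4
h(1) = 4 × 4 = 16
h(2) = 4 × 16 = 64
h(3) = 4 × 64 = 256
h(4) = 4 × 256 = 1024
h(5) = 4 × 1024 = 4096

4096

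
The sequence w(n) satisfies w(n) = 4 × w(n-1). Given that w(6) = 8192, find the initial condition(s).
In general w(n) = 4ⁿ · w(0). At n = 6: w(0) = w(6) / 4^6 = 8192 / 4096 = 2.

w(0) = 2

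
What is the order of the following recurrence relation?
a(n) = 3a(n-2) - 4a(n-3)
The order is the largest lag k for which a(n-k) appears. Here the deepest term is a(n-3), so the order is 3.

Order 3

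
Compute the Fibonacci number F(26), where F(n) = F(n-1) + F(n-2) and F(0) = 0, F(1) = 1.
Computing the sequence terms:
0, 1, 1, 2, 3, 5, 8, 13, 21, 34, 55, 89, 144, 233, 377, 610, 987, 1597, 2584, 4181, 6765, 10946, 17711, 28657, 46368, 75025, 121393

121393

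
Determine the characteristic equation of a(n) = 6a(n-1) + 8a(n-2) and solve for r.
Substitute a(n) = rⁿ and divide through by rⁿ⁻²: r² - 6r - 8 = 0
Discriminant: 6² + 4·8 = 68, not a perfect square, so by the quadratic formula r = (6 ± √68)/2.
General solution: a(n) = A·r₁ⁿ + B·r₂ⁿ where r₁,r₂ = (6 ± √68)/2

Characteristic: r² - 6r - 8 = 0, Roots: r = (6 ± √68)/2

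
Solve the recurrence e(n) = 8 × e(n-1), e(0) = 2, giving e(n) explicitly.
Recurrence: e(n) = 8 × e(n-1), initial: e(0) = 2.
Each term is 8 times the previous, so this is geometric with ratio 8. After n steps: e(n) = e(0)·8ⁿ = 2·8ⁿ.

e(n) = 2·8ⁿ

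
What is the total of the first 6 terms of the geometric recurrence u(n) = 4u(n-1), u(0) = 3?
Computing the sequence terms: 3, 12, 48, 192, 768, 3072
Adding these values together:

4095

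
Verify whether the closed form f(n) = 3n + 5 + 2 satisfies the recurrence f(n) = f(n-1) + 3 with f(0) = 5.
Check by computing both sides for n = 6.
From the recurrence with f(0) = 5:
  f(0) = 5, f(1) = 8, f(2) = 11, f(3) = 14, f(4) = 17, f(5) = 20, f(6) = 23
  so the recurrence gives f(6) = 23.
From the proposed closed form f(n) = 3n + 5 + 2:
  f(6) = 25.
The recurrence gives 23 but the closed form gives 25, so the closed form does not satisfy the recurrence.

No, the closed form is incorrect.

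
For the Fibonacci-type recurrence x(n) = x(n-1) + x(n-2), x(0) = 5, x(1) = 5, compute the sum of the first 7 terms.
Computing the sequence terms: 5, 5, 10, 15, 25, 40, 65
Adding these values together:

165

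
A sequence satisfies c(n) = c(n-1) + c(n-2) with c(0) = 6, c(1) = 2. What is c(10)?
Computing the sequence terms:
6, 2, 8, 10, 18, 28, 46, 74, 120, 194, 314

314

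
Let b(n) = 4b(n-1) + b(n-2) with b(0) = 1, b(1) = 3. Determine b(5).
Computing the sequence terms:
1, 3, 13, 55, 233, 987

987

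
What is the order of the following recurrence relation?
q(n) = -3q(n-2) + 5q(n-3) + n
The order is the largest lag k for which q(n-k) appears. Here the deepest term is q(n-3) (the n term is non-homogeneous and does not affect the order), so the order is 3.

Order 3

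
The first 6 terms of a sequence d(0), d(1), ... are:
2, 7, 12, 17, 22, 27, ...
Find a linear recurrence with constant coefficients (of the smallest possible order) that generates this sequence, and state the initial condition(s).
Look for the lowest-order linear relation among consecutive terms.
Observation: consecutive differences are constant (= 5).
Check at n=2: 1·7 + 5 = 12. ✓

d(n) = d(n-1) + 5, d(0) = 2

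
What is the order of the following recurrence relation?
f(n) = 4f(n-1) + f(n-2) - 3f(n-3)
The order is the largest lag k for which f(n-k) appears. Here the deepest term is f(n-3), so the order is 3.

Order 3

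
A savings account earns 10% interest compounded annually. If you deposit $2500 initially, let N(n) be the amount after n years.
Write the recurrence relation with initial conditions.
Each year the balance grows by 10%, i.e. is multiplied by 1 + 10/100 = 1.1, so N(n) = 1.1 × N(n-1). The initial deposit gives N(0) = 2500.
Unrolling gives the closed form N(n) = 2500 × (1.1)ⁿ.

N(n) = 1.1 × N(n-1), N(0) = 2500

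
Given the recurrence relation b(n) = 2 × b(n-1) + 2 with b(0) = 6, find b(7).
Computing step by step:
b(0) = 6
b(1) = 2 × 6 + 2 = 14
b(2) = 2 × 14 + 2 = 30
b(3) = 2 × 30 + 2 = 62
b(4) = 2 × 62 + 2 = 126
b(5) = 2 × 126 + 2 = 254
b(6) = 2 × 254 + 2 = 510
b(7) = 2 × 510 + 2 = 1022

1022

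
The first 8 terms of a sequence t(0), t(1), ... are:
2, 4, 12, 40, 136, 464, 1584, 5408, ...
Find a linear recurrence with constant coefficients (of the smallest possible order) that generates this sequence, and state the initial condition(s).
Look for the lowest-order linear relation among consecutive terms.
Observation: t(n) - 4·t(n-1) - (-2)·t(n-2) = 0 holds for the shown terms, and no order-1 relation t(n) = α·t(n-1) + β fits.
Check at n=3: 4·12 + (-2)·4 = 40. ✓

t(n) = 4t(n-1) - 2t(n-2), t(0) = 2, t(1) = 4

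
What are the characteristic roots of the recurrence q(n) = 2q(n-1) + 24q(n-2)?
Substitute q(n) = rⁿ and divide through by rⁿ⁻²: r² - 2r - 24 = 0
Factor: (r - 6)(r + 4) = 0, so r = 6, -4.
General solution: q(n) = A·6ⁿ + B·(-4)ⁿ

Characteristic: r² - 2r - 24 = 0, Roots: r = 6, -4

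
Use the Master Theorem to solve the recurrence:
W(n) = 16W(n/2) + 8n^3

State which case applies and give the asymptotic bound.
Master Theorem template: W(n) = a·W(n/b) + f(n).
Here: a=16, b=2, f(n)=8n^3
Compute log_b(a) = log_2(16) = 4.
f(n) = 8n^3 = O(n^(4-ε)) with ε = 1. Case 1: W(n) = Θ(n^log_b(a)) = Θ(n^4).

Case 1: W(n) = Θ(n^4)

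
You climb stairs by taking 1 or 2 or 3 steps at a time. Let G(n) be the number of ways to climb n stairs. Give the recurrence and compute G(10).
Condition on the size of the last step (1 to 3): before it there were n-1, …, n-3 stairs climbed, and these cases are disjoint, so G(n) = G(n-1) + G(n-2) + G(n-3) (order-3 linear recurrence).
Initial conditions by direct count (compositions of i into parts ≤ 3): G(1) = 1; G(2) = 2; G(3) = 4.
Iterating the recurrence: G(4) = 7, G(5) = 13, G(6) = 24, G(7) = 44, G(8) = 81, G(9) = 149, G(10) = 274.

G(n) = G(n-1) + G(n-2) + G(n-3), G(1) = 1, G(2) = 2, G(3) = 4; G(10) = 274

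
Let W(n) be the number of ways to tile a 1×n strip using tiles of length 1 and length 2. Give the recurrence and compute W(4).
Condition on the last tile: it has length 1 (leaving a 1×(n-1) strip) or length 2 (leaving a 1×(n-2) strip), so W(n) = W(n-1) + W(n-2) (order-2 linear recurrence).
For 0 ≤ i < 2 only unit tiles fit, so W(i) = 1.
Iterating the recurrence: W(2) = 2, W(3) = 3, W(4) = 5.

W(n) = W(n-1) + W(n-2), with W(i) = 1 for 0 ≤ i < 2; W(4) = 5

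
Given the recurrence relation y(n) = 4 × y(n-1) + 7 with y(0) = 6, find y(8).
Computing step by step:
y(0) = 6
y(1) = 4 × 6 + 7 = 31
y(2) = 4 × 31 + 7 = 131
y(3) = 4 × 131 + 7 = 531
y(4) = 4 × 531 + 7 = 2131
y(5) = 4 × 2131 + 7 = 8531
y(6) = 4 × 8531 + 7 = 34131
y(7) = 4 × 34131 + 7 = 136531
y(8) = 4 × 136531 + 7 = 546131

546131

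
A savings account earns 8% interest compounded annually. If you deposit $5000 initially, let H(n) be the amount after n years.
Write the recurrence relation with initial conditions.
Each year the balance grows by 8%, i.e. is multiplied by 1 + 8/100 = 1.08, so H(n) = 1.08 × H(n-1). The initial deposit gives H(0) = 5000.
Unrolling gives the closed form H(n) = 5000 × (1.08)ⁿ.

H(n) = 1.08 × H(n-1), H(0) = 5000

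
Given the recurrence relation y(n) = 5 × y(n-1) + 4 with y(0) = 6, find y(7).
Computing step by step:
y(0) = 6
y(1) = 5 × 6 + 4 = 34
y(2) = 5 × 34 + 4 = 174
y(3) = 5 × 174 + 4 = 874
y(4) = 5 × 874 + 4 = 4374
y(5) = 5 × 4374 + 4 = 21874
y(6) = 5 × 21874 + 4 = 109374
y(7) = 5 × 109374 + 4 = 546874

546874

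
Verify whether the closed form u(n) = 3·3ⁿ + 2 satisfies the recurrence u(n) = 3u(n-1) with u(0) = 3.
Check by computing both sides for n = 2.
From the recurrence with u(0) = 3:
  u(0) = 3, u(1) = 9, u(2) = 27
  so the recurrence gives u(2) = 27.
From the proposed closed form u(n) = 3·3ⁿ + 2:
  u(2) = 29.
The recurrence gives 27 but the closed form gives 29, so the closed form does not satisfy the recurrence.

No, the closed form is incorrect.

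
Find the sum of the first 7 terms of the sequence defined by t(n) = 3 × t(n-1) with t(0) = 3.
Computing the sequence terms: 3, 9, 27, 81, 243, 729, 2187
Adding these values together:

3279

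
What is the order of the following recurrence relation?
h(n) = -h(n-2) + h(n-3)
The order is the largest lag k for which h(n-k) appears. Here the deepest term is h(n-3), so the order is 3.

Order 3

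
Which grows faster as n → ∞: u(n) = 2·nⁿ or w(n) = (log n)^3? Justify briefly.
Comparing growth rates:
Growth-rate hierarchy: log n ≺ any polynomial ≺ any exponential cⁿ (c>1) ≺ n! ≺ nⁿ.
super-exponential nⁿ dominates polylogarithmic (log n)^3 asymptotically.

u(n) grows faster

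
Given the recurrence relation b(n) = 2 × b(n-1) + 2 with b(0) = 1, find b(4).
Computing step by step:
b(0) = 1
b(1) = 2 × 1 + 2 = 4
b(2) = 2 × 4 + 2 = 10
b(3) = 2 × 10 + 2 = 22
b(4) = 2 × 22 + 2 = 46

46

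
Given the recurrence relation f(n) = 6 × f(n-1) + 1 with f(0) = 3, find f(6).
Computing step by step:
f(0) = 3
f(1) = 6 × 3 + 1 = 19
f(2) = 6 × 19 + 1 = 115
f(3) = 6 × 115 + 1 = 691
f(4) = 6 × 691 + 1 = 4147
f(5) = 6 × 4147 + 1 = 24883
f(6) = 6 × 24883 + 1 = 149299

149299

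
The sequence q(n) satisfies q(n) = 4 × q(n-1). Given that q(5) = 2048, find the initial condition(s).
In general q(n) = 4ⁿ · q(0). At n = 5: q(0) = q(5) / 4^5 = 2048 / 1024 = 2.

q(0) = 2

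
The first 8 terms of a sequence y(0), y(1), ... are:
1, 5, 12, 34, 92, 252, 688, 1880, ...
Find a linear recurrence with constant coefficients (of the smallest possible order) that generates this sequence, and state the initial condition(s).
Look for the lowest-order linear relation among consecutive terms.
Observation: y(n) - 2·y(n-1) - (2)·y(n-2) = 0 holds for the shown terms, and no order-1 relation y(n) = α·y(n-1) + β fits.
Check at n=3: 2·12 + (2)·5 = 34. ✓

y(n) = 2y(n-1) + 2y(n-2), y(0) = 1, y(1) = 5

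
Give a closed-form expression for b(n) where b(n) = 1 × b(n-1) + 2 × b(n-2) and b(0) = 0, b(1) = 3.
Recurrence: b(n) = 1 × b(n-1) + 2 × b(n-2), initial: b(0) = 0, b(1) = 3.
Characteristic equation: r² - 1r - 2 = 0, which factors as (r - 2)(r + 1) = 0, so r = 2, -1. General solution b(n) = A·2ⁿ + B·(-1)ⁿ. From b(0) = 0: A + B = 0. From b(1) = 3: 2A - 1B = 3. Solving gives A = 1, B = -1.

b(n) = 2ⁿ - (-1)ⁿ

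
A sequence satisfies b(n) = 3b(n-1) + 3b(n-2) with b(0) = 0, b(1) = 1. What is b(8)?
Computing the sequence terms:
0, 1, 3, 12, 45, 171, 648, 2457, 9315

9315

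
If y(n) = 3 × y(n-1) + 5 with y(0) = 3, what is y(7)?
Computing step by step:
y(0) = 3
y(1) = 3 × 3 + 5 = 14
y(2) = 3 × 14 + 5 = 47
y(3) = 3 × 47 + 5 = 146
y(4) = 3 × 146 + 5 = 443
y(5) = 3 × 443 + 5 = 1334
y(6) = 3 × 1334 + 5 = 4007
y(7) = 3 × 4007 + 5 = 12026

12026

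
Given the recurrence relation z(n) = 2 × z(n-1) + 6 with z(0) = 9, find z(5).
Computing step by step:
z(0) = 9
z(1) = 2 × 9 + 6 = 24
z(2) = 2 × 24 + 6 = 54
z(3) = 2 × 54 + 6 = 114
z(4) = 2 × 114 + 6 = 234
z(5) = 2 × 234 + 6 = 474

474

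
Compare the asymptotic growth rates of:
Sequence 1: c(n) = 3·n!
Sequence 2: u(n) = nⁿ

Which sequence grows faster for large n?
Comparing growth rates:
Growth-rate hierarchy: log n ≺ any polynomial ≺ any exponential cⁿ (c>1) ≺ n! ≺ nⁿ.
super-exponential nⁿ dominates factorial asymptotically.

u(n) grows faster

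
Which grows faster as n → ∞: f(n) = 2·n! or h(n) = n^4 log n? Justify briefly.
Comparing growth rates:
Growth-rate hierarchy: log n ≺ any polynomial ≺ any exponential cⁿ (c>1) ≺ n! ≺ nⁿ.
factorial dominates polynomial degree 4 (with log factor) asymptotically.

f(n) grows faster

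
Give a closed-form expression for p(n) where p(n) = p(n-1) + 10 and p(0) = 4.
Recurrence: p(n) = p(n-1) + 10, initial: p(0) = 4.
Each step adds 10, so p(n) = p(0) + 10n = 10n + 4.

p(n) = 10n + 4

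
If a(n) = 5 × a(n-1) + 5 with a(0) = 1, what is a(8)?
Computing step by step:
a(0) = 1
a(1) = 5 × 1 + 5 = 10
a(2) = 5 × 10 + 5 = 55
a(3) = 5 × 55 + 5 = 280
a(4) = 5 × 280 + 5 = 1405
a(5) = 5 × 1405 + 5 = 7030
a(6) = 5 × 7030 + 5 = 35155
a(7) = 5 × 35155 + 5 = 175780
a(8) = 5 × 175780 + 5 = 878905

878905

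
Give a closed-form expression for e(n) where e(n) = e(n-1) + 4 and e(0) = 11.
Recurrence: e(n) = e(n-1) + 4, initial: e(0) = 11.
Each step adds 4, so e(n) = e(0) + 4n = 4n + 11.

e(n) = 4n + 11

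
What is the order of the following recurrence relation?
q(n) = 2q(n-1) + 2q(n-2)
The order is the largest lag k for which q(n-k) appears. Here the deepest term is q(n-2), so the order is 2.

Order 2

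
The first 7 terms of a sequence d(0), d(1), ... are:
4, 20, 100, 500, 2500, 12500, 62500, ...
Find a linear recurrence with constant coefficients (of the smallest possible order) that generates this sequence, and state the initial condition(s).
Look for the lowest-order linear relation among consecutive terms.
Observation: each term is 5× the previous.
Check at n=2: 5·20 = 100. ✓

d(n) = 5 × d(n-1), d(0) = 4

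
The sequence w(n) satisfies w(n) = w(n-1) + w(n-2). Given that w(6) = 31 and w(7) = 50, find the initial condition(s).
Work backwards using w(k) = w(k+2) - w(k+1):
w(5) = w(7) - w(6) = 50 - 31 = 19
w(4) = w(6) - w(5) = 31 - 19 = 12
w(3) = w(5) - w(4) = 19 - 12 = 7
w(2) = w(4) - w(3) = 12 - 7 = 5
w(1) = w(3) - w(2) = 7 - 5 = 2
w(0) = w(2) - w(1) = 5 - 2 = 3

w(0) = 3, w(1) = 2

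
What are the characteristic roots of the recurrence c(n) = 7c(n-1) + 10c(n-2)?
Substitute c(n) = rⁿ and divide through by rⁿ⁻²: r² - 7r - 10 = 0
Discriminant: 7² + 4·10 = 89, not a perfect square, so by the quadratic formula r = (7 ± √89)/2.
General solution: c(n) = A·r₁ⁿ + B·r₂ⁿ where r₁,r₂ = (7 ± √89)/2

Characteristic: r² - 7r - 10 = 0, Roots: r = (7 ± √89)/2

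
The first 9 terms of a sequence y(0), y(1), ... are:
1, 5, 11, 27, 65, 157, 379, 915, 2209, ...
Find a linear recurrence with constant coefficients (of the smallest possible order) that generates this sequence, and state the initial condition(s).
Look for the lowest-order linear relation among consecutive terms.
Observation: y(n) - 2·y(n-1) - (1)·y(n-2) = 0 holds for the shown terms, and no order-1 relation y(n) = α·y(n-1) + β fits.
Check at n=3: 2·11 + (1)·5 = 27. ✓

y(n) = 2y(n-1) + y(n-2), y(0) = 1, y(1) = 5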